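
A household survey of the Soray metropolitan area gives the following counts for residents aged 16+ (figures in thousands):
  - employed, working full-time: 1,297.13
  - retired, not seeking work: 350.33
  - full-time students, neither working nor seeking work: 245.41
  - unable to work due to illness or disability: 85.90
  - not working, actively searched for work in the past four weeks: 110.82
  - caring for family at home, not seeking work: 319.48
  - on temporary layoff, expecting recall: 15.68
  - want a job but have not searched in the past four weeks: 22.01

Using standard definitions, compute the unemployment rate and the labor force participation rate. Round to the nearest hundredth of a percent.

Unemployment rate ≈ 8.89%; labor force participation rate ≈ 58.18%.

Employed = 1,297.13 thousand.
Unemployed = 110.82 + 15.68 = 126.50 thousand (jobless and actively searching, or on temporary layoff).
Labor force = 1,297.13 + 126.50 = 1,423.63 thousand.
Not in labor force = 350.33 + 245.41 + 85.90 + 319.48 + 22.01 = 1,023.13 thousand (those not working and not actively searching are outside the labor force — including those who want a job but have given up searching).
Civilian working-age population = 1,423.63 + 1,023.13 = 2,446.76 thousand.
Unemployment rate = 126.50 / 1,423.63 = 8.89%.
Labor force participation rate = 1,423.63 / 2,446.76 = 58.18%.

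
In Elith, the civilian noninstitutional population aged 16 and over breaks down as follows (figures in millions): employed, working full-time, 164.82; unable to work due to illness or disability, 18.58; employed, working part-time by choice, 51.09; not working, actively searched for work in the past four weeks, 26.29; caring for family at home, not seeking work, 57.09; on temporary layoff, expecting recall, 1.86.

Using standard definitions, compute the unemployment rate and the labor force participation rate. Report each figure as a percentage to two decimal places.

Employed = 164.82 + 51.09 = 215.91 million.
Unemployed = 26.29 + 1.86 = 28.15 million (jobless and actively searching, or on temporary layoff).
Labor force = 215.91 + 28.15 = 244.06 million.
Not in labor force = 18.58 + 57.09 = 75.67 million (those not working and not actively searching are outside the labor force).
Civilian working-age population = 244.06 + 75.67 = 319.73 million.
Unemployment rate = 28.15 / 244.06 = 11.53%.
Labor force participation rate = 244.06 / 319.73 = 76.33%.

Unemployment rate ≈ 11.53%; labor force participation rate ≈ 76.33%.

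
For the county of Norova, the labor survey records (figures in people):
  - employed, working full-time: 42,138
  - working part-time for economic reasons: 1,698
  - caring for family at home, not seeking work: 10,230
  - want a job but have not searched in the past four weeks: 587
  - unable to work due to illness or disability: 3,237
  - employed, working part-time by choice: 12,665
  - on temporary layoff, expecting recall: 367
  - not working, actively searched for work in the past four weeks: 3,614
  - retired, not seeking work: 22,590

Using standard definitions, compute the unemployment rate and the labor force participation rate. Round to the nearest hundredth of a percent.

Employed = 42,138 + 1,698 + 12,665 = 56,501 (anyone who worked, including part-time for economic reasons, counts as employed).
Unemployed = 367 + 3,614 = 3,981 (jobless and actively searching, or on temporary layoff).
Labor force = 56,501 + 3,981 = 60,482.
Not in labor force = 10,230 + 587 + 3,237 + 22,590 = 36,644 (those not working and not actively searching are outside the labor force — including those who want a job but have given up searching).
Civilian working-age population = 60,482 + 36,644 = 97,126.
Unemployment rate = 3,981 / 60,482 = 6.58%.
Labor force participation rate = 60,482 / 97,126 = 62.27%.

Unemployment rate ≈ 6.58%; labor force participation rate ≈ 62.27%.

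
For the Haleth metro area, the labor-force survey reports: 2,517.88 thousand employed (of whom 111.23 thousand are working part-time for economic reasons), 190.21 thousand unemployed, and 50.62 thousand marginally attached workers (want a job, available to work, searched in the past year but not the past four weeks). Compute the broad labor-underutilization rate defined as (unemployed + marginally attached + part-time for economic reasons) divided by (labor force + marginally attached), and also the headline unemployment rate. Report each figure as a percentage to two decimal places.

Broad underutilization rate ≈ 12.76%; headline unemployment rate ≈ 7.02%.

Labor force = 2,517.88 + 190.21 = 2,708.09 thousand.
Numerator = 190.21 + 50.62 + 111.23 = 352.06 thousand.
Denominator = 2,708.09 + 50.62 = 2,758.71 thousand.
Broad rate = 352.06 / 2,758.71 = 12.76%.
Headline unemployment rate = 190.21 / 2,708.09 = 7.02%.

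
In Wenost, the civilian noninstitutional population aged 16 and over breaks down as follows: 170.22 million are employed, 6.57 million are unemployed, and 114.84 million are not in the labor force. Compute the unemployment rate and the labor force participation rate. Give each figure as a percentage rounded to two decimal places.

Unemployment rate ≈ 3.72%; labor force participation rate ≈ 60.62%.

Labor force = employed + unemployed = 170.22 + 6.57 = 176.79 million.
Working-age population = 176.79 + 114.84 = 291.63 million.
Unemployment rate = 6.57 / 176.79 = 3.72%.
Labor force participation rate = 176.79 / 291.63 = 60.62%.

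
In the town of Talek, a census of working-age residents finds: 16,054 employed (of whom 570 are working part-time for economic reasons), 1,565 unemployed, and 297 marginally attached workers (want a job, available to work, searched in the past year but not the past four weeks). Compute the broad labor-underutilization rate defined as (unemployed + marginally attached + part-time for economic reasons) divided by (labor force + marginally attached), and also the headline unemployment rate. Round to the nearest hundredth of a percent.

Broad underutilization rate ≈ 13.57%; headline unemployment rate ≈ 8.88%.

Labor force = 16,054 + 1,565 = 17,619.
Numerator = 1,565 + 297 + 570 = 2,432.
Denominator = 17,619 + 297 = 17,916.
Broad rate = 2,432 / 17,916 = 13.57%.
Headline unemployment rate = 1,565 / 17,619 = 8.88%.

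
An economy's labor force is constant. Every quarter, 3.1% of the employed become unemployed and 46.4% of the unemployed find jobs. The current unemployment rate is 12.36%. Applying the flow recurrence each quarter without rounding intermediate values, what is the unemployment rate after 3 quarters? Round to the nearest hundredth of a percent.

Unemployment rate after three quarters ≈ 7.05%.

With a fixed labor force, u_{t+1} = u_t + s·(1−u_t) − f·u_t = u_t·(1−s−f) + s.
Here 1−s−f = 0.505 and s = 0.031.
u_1 = 0.123600 × 0.505 + 0.031 = 0.093418.
u_2 = 0.093418 × 0.505 + 0.031 = 0.078176.
u_3 = 0.078176 × 0.505 + 0.031 = 0.070479.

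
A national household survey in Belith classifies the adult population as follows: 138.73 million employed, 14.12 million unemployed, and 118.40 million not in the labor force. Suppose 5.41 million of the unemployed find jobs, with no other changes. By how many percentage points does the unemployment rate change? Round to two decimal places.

Initially, labor force = 138.73 + 14.12 = 152.85 million, so u = 14.12/152.85 = 9.24%.
After the change, unemployed falls and employed rises by 5.41; labor force unchanged → E = 144.14, U = 8.71, labor force = 152.85 million.
New unemployment rate = 8.71 / 152.85 = 5.70%.
Change = 5.70% − 9.24% = −3.54 percentage points.

The unemployment rate changes by −3.54 percentage points.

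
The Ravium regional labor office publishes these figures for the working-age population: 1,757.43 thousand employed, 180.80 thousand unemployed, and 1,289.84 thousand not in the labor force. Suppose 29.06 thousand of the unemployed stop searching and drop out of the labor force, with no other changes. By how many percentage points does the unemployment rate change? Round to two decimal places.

Initially, labor force = 1,757.43 + 180.80 = 1,938.23 thousand, so u = 180.80/1,938.23 = 9.33%.
After the change, unemployed and labor force both fall by 29.06 → E = 1,757.43, U = 151.74, labor force = 1,909.17 thousand.
New unemployment rate = 151.74 / 1,909.17 = 7.95%.
Change = 7.95% − 9.33% = −1.38 percentage points.

The unemployment rate changes by −1.38 percentage points.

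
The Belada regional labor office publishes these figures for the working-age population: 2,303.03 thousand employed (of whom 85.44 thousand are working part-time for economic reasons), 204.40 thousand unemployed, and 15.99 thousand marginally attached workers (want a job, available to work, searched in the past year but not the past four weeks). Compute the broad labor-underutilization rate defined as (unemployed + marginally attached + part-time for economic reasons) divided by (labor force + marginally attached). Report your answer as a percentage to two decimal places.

Broad underutilization rate ≈ 12.12%.

Labor force = 2,303.03 + 204.40 = 2,507.43 thousand.
Numerator = 204.40 + 15.99 + 85.44 = 305.83 thousand.
Denominator = 2,507.43 + 15.99 = 2,523.42 thousand.
Broad rate = 305.83 / 2,523.42 = 12.12%.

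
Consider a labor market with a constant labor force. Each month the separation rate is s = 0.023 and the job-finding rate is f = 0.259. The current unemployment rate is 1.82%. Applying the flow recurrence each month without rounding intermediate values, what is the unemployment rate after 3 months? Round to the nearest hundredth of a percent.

Unemployment rate after three months ≈ 5.81%.

With a fixed labor force, u_{t+1} = u_t + s·(1−u_t) − f·u_t = u_t·(1−s−f) + s.
Here 1−s−f = 0.718 and s = 0.023.
u_1 = 0.018200 × 0.718 + 0.023 = 0.036068.
u_2 = 0.036068 × 0.718 + 0.023 = 0.048897.
u_3 = 0.048897 × 0.718 + 0.023 = 0.058108.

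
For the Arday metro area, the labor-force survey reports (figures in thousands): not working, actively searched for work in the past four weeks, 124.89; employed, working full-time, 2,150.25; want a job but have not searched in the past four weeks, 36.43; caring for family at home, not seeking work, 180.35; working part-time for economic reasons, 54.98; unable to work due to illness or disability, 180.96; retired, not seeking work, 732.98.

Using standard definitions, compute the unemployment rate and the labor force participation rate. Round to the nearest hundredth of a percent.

Employed = 2,150.25 + 54.98 = 2,205.23 thousand (anyone who worked, including part-time for economic reasons, counts as employed).
Unemployed = 124.89 thousand.
Labor force = 2,205.23 + 124.89 = 2,330.12 thousand.
Not in labor force = 36.43 + 180.35 + 180.96 + 732.98 = 1,130.72 thousand (those not working and not actively searching are outside the labor force — including those who want a job but have given up searching).
Civilian working-age population = 2,330.12 + 1,130.72 = 3,460.84 thousand.
Unemployment rate = 124.89 / 2,330.12 = 5.36%.
Labor force participation rate = 2,330.12 / 3,460.84 = 67.33%.

Unemployment rate ≈ 5.36%; labor force participation rate ≈ 67.33%.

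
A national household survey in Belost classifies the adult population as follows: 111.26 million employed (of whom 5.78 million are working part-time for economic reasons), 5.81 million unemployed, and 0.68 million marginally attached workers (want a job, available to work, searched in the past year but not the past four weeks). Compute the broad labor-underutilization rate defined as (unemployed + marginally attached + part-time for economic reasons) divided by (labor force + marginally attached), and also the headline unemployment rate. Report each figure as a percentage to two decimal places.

Labor force = 111.26 + 5.81 = 117.07 million.
Numerator = 5.81 + 0.68 + 5.78 = 12.27 million.
Denominator = 117.07 + 0.68 = 117.75 million.
Broad rate = 12.27 / 117.75 = 10.42%.
Headline unemployment rate = 5.81 / 117.07 = 4.96%.

Broad underutilization rate ≈ 10.42%; headline unemployment rate ≈ 4.96%.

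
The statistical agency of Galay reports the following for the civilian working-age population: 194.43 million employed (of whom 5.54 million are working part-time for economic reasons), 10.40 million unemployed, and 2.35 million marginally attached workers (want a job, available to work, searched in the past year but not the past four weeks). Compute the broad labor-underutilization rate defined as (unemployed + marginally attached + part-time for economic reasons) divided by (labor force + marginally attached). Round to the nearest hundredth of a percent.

Broad underutilization rate ≈ 8.83%.

Labor force = 194.43 + 10.40 = 204.83 million.
Numerator = 10.40 + 2.35 + 5.54 = 18.29 million.
Denominator = 204.83 + 2.35 = 207.18 million.
Broad rate = 18.29 / 207.18 = 8.83%.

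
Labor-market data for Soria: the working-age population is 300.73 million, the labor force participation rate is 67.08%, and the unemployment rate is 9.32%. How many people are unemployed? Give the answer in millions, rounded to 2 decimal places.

About 18.80 million are unemployed.

Labor force = 0.6708 × 300.73 = 201.73 million.
Unemployed = 0.0932 × 201.73 ≈ 18.80 million.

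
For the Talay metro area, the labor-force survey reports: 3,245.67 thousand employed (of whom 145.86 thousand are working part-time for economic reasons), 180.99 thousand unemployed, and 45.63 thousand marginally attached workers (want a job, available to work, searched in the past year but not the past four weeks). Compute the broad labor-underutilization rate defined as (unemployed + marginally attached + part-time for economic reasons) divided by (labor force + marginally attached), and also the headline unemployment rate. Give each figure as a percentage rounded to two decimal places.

Labor force = 3,245.67 + 180.99 = 3,426.66 thousand.
Numerator = 180.99 + 45.63 + 145.86 = 372.48 thousand.
Denominator = 3,426.66 + 45.63 = 3,472.29 thousand.
Broad rate = 372.48 / 3,472.29 = 10.73%.
Headline unemployment rate = 180.99 / 3,426.66 = 5.28%.

Broad underutilization rate ≈ 10.73%; headline unemployment rate ≈ 5.28%.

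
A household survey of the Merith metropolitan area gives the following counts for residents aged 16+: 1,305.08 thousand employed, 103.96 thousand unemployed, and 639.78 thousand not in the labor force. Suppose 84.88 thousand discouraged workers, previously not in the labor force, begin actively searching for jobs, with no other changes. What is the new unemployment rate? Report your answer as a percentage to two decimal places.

Initially, labor force = 1,305.08 + 103.96 = 1,409.04 thousand, so u = 103.96/1,409.04 = 7.38%.
After the change, unemployed and labor force both rise by 84.88 → E = 1,305.08, U = 188.84, labor force = 1,493.92 thousand.
New unemployment rate = 188.84 / 1,493.92 = 12.64%.

New unemployment rate ≈ 12.64%.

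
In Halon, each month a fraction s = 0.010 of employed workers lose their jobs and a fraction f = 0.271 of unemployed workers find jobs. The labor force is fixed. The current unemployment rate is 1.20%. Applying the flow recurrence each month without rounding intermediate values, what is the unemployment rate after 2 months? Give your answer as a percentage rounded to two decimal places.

Unemployment rate after two months ≈ 2.34%.

With a fixed labor force, u_{t+1} = u_t + s·(1−u_t) − f·u_t = u_t·(1−s−f) + s.
Here 1−s−f = 0.719 and s = 0.010.
u_1 = 0.012000 × 0.719 + 0.010 = 0.018628.
u_2 = 0.018628 × 0.719 + 0.010 = 0.023394.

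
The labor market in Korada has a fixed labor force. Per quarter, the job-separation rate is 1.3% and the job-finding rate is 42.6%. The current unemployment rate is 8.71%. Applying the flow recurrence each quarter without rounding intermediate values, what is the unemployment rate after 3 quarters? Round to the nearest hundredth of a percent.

With a fixed labor force, u_{t+1} = u_t + s·(1−u_t) − f·u_t = u_t·(1−s−f) + s.
Here 1−s−f = 0.561 and s = 0.013.
u_1 = 0.087100 × 0.561 + 0.013 = 0.061863.
u_2 = 0.061863 × 0.561 + 0.013 = 0.047705.
u_3 = 0.047705 × 0.561 + 0.013 = 0.039763.

Unemployment rate after three quarters ≈ 3.98%.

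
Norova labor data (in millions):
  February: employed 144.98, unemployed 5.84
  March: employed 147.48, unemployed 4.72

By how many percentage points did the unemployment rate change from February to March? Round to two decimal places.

February: labor force = 144.98 + 5.84 = 150.82; u = 5.84/150.82 = 3.87%.
March: labor force = 147.48 + 4.72 = 152.20; u = 4.72/152.20 = 3.10%.
Change = 3.10% − 3.87% = −0.77 pp.

The unemployment rate changed by −0.77 percentage points.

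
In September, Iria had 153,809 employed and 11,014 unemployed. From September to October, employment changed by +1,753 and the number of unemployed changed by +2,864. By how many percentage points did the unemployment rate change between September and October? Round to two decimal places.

September: labor force = 153,809 + 11,014 = 164,823; u = 11,014/164,823 = 6.68%.
October: labor force = 155,562 + 13,878 = 169,440; u = 13,878/169,440 = 8.19%.
Change = 8.19% − 6.68% = +1.51 pp.

The unemployment rate changed by +1.51 percentage points.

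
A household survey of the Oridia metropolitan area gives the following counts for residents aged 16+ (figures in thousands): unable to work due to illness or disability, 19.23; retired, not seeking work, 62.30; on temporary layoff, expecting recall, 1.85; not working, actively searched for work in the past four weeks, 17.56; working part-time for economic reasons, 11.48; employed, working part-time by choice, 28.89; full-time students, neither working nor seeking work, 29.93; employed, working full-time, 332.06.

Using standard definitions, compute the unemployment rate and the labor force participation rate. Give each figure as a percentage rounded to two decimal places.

Employed = 11.48 + 28.89 + 332.06 = 372.43 thousand (anyone who worked, including part-time for economic reasons, counts as employed).
Unemployed = 1.85 + 17.56 = 19.41 thousand (jobless and actively searching, or on temporary layoff).
Labor force = 372.43 + 19.41 = 391.84 thousand.
Not in labor force = 19.23 + 62.30 + 29.93 = 111.46 thousand (those not working and not actively searching are outside the labor force).
Civilian working-age population = 391.84 + 111.46 = 503.30 thousand.
Unemployment rate = 19.41 / 391.84 = 4.95%.
Labor force participation rate = 391.84 / 503.30 = 77.85%.

Unemployment rate ≈ 4.95%; labor force participation rate ≈ 77.85%.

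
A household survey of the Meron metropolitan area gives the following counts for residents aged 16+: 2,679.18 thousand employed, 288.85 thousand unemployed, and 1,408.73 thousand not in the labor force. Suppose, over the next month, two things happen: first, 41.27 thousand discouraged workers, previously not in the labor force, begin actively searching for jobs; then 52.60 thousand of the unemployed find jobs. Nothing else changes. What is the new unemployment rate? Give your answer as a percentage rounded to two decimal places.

Initially, labor force = 2,679.18 + 288.85 = 2,968.03 thousand, so u = 288.85/2,968.03 = 9.73%.
After the first change, unemployed and labor force both rise by 41.27 → E = 2,679.18, U = 330.12, labor force = 3,009.30 thousand.
After the second change, unemployed falls and employed rises by 52.60; labor force unchanged → E = 2,731.78, U = 277.52, labor force = 3,009.30 thousand.
New unemployment rate = 277.52 / 3,009.30 = 9.22%.

New unemployment rate ≈ 9.22%.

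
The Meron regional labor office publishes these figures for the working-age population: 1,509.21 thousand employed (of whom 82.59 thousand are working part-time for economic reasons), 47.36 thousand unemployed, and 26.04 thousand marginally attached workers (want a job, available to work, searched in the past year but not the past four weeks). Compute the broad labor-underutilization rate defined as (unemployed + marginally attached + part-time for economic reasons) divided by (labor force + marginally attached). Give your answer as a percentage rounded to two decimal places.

Labor force = 1,509.21 + 47.36 = 1,556.57 thousand.
Numerator = 47.36 + 26.04 + 82.59 = 155.99 thousand.
Denominator = 1,556.57 + 26.04 = 1,582.61 thousand.
Broad rate = 155.99 / 1,582.61 = 9.86%.

Broad underutilization rate ≈ 9.86%.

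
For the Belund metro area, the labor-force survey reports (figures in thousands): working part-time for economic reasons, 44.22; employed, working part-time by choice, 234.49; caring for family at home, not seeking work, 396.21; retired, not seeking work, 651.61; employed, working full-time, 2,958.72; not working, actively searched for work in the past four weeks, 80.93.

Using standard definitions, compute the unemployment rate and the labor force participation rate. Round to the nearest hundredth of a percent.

Employed = 44.22 + 234.49 + 2,958.72 = 3,237.43 thousand (anyone who worked, including part-time for economic reasons, counts as employed).
Unemployed = 80.93 thousand.
Labor force = 3,237.43 + 80.93 = 3,318.36 thousand.
Not in labor force = 396.21 + 651.61 = 1,047.82 thousand (those not working and not actively searching are outside the labor force).
Civilian working-age population = 3,318.36 + 1,047.82 = 4,366.18 thousand.
Unemployment rate = 80.93 / 3,318.36 = 2.44%.
Labor force participation rate = 3,318.36 / 4,366.18 = 76.00%.

Unemployment rate ≈ 2.44%; labor force participation rate ≈ 76.00%.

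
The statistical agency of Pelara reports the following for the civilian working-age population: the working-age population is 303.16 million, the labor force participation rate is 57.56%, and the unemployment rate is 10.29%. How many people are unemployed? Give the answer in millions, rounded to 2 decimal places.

About 17.96 million are unemployed.

Labor force = 0.5756 × 303.16 = 174.50 million.
Unemployed = 0.1029 × 174.50 ≈ 17.96 million.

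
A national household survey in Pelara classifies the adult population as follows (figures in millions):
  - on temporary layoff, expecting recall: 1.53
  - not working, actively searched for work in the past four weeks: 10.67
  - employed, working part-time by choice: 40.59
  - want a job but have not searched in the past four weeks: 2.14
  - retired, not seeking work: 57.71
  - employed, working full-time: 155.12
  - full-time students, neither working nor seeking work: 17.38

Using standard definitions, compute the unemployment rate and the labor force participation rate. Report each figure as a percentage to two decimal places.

Unemployment rate ≈ 5.87%; labor force participation rate ≈ 72.92%.

Employed = 40.59 + 155.12 = 195.71 million.
Unemployed = 1.53 + 10.67 = 12.20 million (jobless and actively searching, or on temporary layoff).
Labor force = 195.71 + 12.20 = 207.91 million.
Not in labor force = 2.14 + 57.71 + 17.38 = 77.23 million (those not working and not actively searching are outside the labor force — including those who want a job but have given up searching).
Civilian working-age population = 207.91 + 77.23 = 285.14 million.
Unemployment rate = 12.20 / 207.91 = 5.87%.
Labor force participation rate = 207.91 / 285.14 = 72.92%.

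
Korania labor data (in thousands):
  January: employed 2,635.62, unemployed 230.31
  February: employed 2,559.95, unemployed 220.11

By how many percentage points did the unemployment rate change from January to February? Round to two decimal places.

January: labor force = 2,635.62 + 230.31 = 2,865.93; u = 230.31/2,865.93 = 8.04%.
February: labor force = 2,559.95 + 220.11 = 2,780.06; u = 220.11/2,780.06 = 7.92%.
Change = 7.92% − 8.04% = −0.12 pp.

The unemployment rate changed by −0.12 percentage points.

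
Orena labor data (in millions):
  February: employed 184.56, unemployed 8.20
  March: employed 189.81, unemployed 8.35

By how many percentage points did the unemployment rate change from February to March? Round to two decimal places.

The unemployment rate changed by −0.04 percentage points.

February: labor force = 184.56 + 8.20 = 192.76; u = 8.20/192.76 = 4.25%.
March: labor force = 189.81 + 8.35 = 198.16; u = 8.35/198.16 = 4.21%.
Change = 4.21% − 4.25% = −0.04 pp.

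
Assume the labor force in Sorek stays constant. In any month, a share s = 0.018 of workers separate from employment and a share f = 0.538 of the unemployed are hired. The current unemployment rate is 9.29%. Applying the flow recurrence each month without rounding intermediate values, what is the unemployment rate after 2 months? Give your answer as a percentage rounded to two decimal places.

With a fixed labor force, u_{t+1} = u_t + s·(1−u_t) − f·u_t = u_t·(1−s−f) + s.
Here 1−s−f = 0.444 and s = 0.018.
u_1 = 0.092900 × 0.444 + 0.018 = 0.059248.
u_2 = 0.059248 × 0.444 + 0.018 = 0.044306.

Unemployment rate after two months ≈ 4.43%.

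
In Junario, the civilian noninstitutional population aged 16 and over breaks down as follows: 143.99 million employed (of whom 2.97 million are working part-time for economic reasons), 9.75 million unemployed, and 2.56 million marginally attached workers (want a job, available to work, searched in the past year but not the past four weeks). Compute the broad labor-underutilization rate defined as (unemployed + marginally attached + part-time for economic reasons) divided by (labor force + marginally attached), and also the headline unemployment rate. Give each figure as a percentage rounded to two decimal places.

Labor force = 143.99 + 9.75 = 153.74 million.
Numerator = 9.75 + 2.56 + 2.97 = 15.28 million.
Denominator = 153.74 + 2.56 = 156.30 million.
Broad rate = 15.28 / 156.30 = 9.78%.
Headline unemployment rate = 9.75 / 153.74 = 6.34%.

Broad underutilization rate ≈ 9.78%; headline unemployment rate ≈ 6.34%.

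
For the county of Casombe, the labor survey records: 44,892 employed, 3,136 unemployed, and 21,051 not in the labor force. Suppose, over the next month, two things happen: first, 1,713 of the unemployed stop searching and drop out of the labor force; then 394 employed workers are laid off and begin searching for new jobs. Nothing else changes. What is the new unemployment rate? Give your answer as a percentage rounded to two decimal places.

Initially, labor force = 44,892 + 3,136 = 48,028, so u = 3,136/48,028 = 6.53%.
After the first change, unemployed and labor force both fall by 1,713 → E = 44,892, U = 1,423, labor force = 46,315.
After the second change, employed falls and unemployed rises by 394; labor force unchanged → E = 44,498, U = 1,817, labor force = 46,315.
New unemployment rate = 1,817 / 46,315 = 3.92%.

New unemployment rate ≈ 3.92%.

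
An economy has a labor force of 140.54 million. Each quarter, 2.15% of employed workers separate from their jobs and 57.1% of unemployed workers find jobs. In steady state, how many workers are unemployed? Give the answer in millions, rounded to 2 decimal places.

Steady-state unemployment rate u* = s/(s+f) = 2.15/(2.15+57.1) = 0.036287.
Unemployed = u* × labor force = 0.036287 × 140.54 ≈ 5.10 million.

About 5.10 million are unemployed in steady state.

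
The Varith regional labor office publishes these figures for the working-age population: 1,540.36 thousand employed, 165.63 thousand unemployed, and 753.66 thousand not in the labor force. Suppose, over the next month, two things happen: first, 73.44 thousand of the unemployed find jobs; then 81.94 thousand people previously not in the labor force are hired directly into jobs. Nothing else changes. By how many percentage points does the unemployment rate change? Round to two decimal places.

The unemployment rate changes by −4.55 percentage points.

Initially, labor force = 1,540.36 + 165.63 = 1,705.99 thousand, so u = 165.63/1,705.99 = 9.71%.
After the first change, unemployed falls and employed rises by 73.44; labor force unchanged → E = 1,613.80, U = 92.19, labor force = 1,705.99 thousand.
After the second change, employed and labor force both rise by 81.94; unemployed unchanged → E = 1,695.74, U = 92.19, labor force = 1,787.93 thousand.
New unemployment rate = 92.19 / 1,787.93 = 5.16%.
Change = 5.16% − 9.71% = −4.55 percentage points.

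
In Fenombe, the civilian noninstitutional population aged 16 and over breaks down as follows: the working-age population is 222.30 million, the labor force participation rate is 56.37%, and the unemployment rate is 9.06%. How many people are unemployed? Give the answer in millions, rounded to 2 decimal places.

About 11.35 million are unemployed.

Labor force = 0.5637 × 222.30 = 125.31 million.
Unemployed = 0.0906 × 125.31 ≈ 11.35 million.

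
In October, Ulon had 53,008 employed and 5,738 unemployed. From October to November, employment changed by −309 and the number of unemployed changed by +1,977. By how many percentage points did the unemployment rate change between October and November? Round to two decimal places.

October: labor force = 53,008 + 5,738 = 58,746; u = 5,738/58,746 = 9.77%.
November: labor force = 52,699 + 7,715 = 60,414; u = 7,715/60,414 = 12.77%.
Change = 12.77% − 9.77% = +3.00 pp.

The unemployment rate changed by +3.00 percentage points.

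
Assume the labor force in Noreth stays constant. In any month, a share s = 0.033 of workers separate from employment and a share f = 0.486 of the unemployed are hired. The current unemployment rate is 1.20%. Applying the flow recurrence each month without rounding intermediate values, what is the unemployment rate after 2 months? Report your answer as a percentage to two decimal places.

Unemployment rate after two months ≈ 5.16%.

With a fixed labor force, u_{t+1} = u_t + s·(1−u_t) − f·u_t = u_t·(1−s−f) + s.
Here 1−s−f = 0.481 and s = 0.033.
u_1 = 0.012000 × 0.481 + 0.033 = 0.038772.
u_2 = 0.038772 × 0.481 + 0.033 = 0.051649.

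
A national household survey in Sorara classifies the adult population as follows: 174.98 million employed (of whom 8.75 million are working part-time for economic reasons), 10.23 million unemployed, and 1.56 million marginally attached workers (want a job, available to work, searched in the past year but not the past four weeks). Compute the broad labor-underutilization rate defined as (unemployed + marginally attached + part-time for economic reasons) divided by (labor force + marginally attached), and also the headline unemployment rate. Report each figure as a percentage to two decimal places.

Labor force = 174.98 + 10.23 = 185.21 million.
Numerator = 10.23 + 1.56 + 8.75 = 20.54 million.
Denominator = 185.21 + 1.56 = 186.77 million.
Broad rate = 20.54 / 186.77 = 11.00%.
Headline unemployment rate = 10.23 / 185.21 = 5.52%.

Broad underutilization rate ≈ 11.00%; headline unemployment rate ≈ 5.52%.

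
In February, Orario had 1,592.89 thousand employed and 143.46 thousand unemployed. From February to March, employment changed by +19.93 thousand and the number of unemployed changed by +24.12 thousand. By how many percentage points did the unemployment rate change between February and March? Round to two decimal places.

February: labor force = 1,592.89 + 143.46 = 1,736.35; u = 143.46/1,736.35 = 8.26%.
March: labor force = 1,612.82 + 167.58 = 1,780.40; u = 167.58/1,780.40 = 9.41%.
Change = 9.41% − 8.26% = +1.15 pp.

The unemployment rate changed by +1.15 percentage points.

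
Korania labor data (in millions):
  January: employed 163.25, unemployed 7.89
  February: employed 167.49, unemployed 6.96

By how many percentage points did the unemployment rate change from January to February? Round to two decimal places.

The unemployment rate changed by −0.62 percentage points.

January: labor force = 163.25 + 7.89 = 171.14; u = 7.89/171.14 = 4.61%.
February: labor force = 167.49 + 6.96 = 174.45; u = 6.96/174.45 = 3.99%.
Change = 3.99% − 4.61% = −0.62 pp.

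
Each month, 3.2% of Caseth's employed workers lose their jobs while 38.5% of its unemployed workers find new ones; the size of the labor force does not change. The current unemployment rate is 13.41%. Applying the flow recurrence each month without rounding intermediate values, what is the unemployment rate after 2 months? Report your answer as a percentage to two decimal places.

With a fixed labor force, u_{t+1} = u_t + s·(1−u_t) − f·u_t = u_t·(1−s−f) + s.
Here 1−s−f = 0.583 and s = 0.032.
u_1 = 0.134100 × 0.583 + 0.032 = 0.110180.
u_2 = 0.110180 × 0.583 + 0.032 = 0.096235.

Unemployment rate after two months ≈ 9.62%.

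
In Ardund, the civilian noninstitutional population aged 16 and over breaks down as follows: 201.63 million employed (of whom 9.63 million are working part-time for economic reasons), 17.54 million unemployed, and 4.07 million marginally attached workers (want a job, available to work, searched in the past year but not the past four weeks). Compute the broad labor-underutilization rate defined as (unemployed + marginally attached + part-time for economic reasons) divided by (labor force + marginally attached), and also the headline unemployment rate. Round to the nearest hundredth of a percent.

Broad underutilization rate ≈ 13.99%; headline unemployment rate ≈ 8.00%.

Labor force = 201.63 + 17.54 = 219.17 million.
Numerator = 17.54 + 4.07 + 9.63 = 31.24 million.
Denominator = 219.17 + 4.07 = 223.24 million.
Broad rate = 31.24 / 223.24 = 13.99%.
Headline unemployment rate = 17.54 / 219.17 = 8.00%.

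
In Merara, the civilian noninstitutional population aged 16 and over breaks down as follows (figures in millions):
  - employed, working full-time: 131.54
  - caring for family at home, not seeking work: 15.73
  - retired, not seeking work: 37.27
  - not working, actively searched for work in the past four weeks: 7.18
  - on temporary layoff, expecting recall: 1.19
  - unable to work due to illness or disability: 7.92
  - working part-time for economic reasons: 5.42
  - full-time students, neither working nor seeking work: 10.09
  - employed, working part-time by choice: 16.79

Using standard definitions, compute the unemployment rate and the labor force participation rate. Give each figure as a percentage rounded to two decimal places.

Employed = 131.54 + 5.42 + 16.79 = 153.75 million (anyone who worked, including part-time for economic reasons, counts as employed).
Unemployed = 7.18 + 1.19 = 8.37 million (jobless and actively searching, or on temporary layoff).
Labor force = 153.75 + 8.37 = 162.12 million.
Not in labor force = 15.73 + 37.27 + 7.92 + 10.09 = 71.01 million (those not working and not actively searching are outside the labor force).
Civilian working-age population = 162.12 + 71.01 = 233.13 million.
Unemployment rate = 8.37 / 162.12 = 5.16%.
Labor force participation rate = 162.12 / 233.13 = 69.54%.

Unemployment rate ≈ 5.16%; labor force participation rate ≈ 69.54%.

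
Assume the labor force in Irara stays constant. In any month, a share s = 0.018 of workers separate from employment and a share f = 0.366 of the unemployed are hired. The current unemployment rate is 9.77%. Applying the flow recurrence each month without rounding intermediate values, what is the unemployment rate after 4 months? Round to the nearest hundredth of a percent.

With a fixed labor force, u_{t+1} = u_t + s·(1−u_t) − f·u_t = u_t·(1−s−f) + s.
Here 1−s−f = 0.616 and s = 0.018.
u_1 = 0.097700 × 0.616 + 0.018 = 0.078183.
u_2 = 0.078183 × 0.616 + 0.018 = 0.066161.
u_3 = 0.066161 × 0.616 + 0.018 = 0.058755.
u_4 = 0.058755 × 0.616 + 0.018 = 0.054193.

Unemployment rate after four months ≈ 5.42%.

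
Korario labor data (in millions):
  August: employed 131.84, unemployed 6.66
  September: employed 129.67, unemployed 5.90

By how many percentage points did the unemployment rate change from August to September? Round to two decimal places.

August: labor force = 131.84 + 6.66 = 138.50; u = 6.66/138.50 = 4.81%.
September: labor force = 129.67 + 5.90 = 135.57; u = 5.90/135.57 = 4.35%.
Change = 4.35% − 4.81% = −0.46 pp.

The unemployment rate changed by −0.46 percentage points.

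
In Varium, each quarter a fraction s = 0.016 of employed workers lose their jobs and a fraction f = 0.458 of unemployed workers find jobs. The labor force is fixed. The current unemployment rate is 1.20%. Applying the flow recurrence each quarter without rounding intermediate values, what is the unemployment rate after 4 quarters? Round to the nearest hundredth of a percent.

Unemployment rate after four quarters ≈ 3.21%.

With a fixed labor force, u_{t+1} = u_t + s·(1−u_t) − f·u_t = u_t·(1−s−f) + s.
Here 1−s−f = 0.526 and s = 0.016.
u_1 = 0.012000 × 0.526 + 0.016 = 0.022312.
u_2 = 0.022312 × 0.526 + 0.016 = 0.027736.
u_3 = 0.027736 × 0.526 + 0.016 = 0.030589.
u_4 = 0.030589 × 0.526 + 0.016 = 0.032090.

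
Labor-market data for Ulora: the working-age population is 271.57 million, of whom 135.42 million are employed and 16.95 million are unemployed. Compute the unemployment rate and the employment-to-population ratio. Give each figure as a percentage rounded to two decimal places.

Labor force = employed + unemployed = 135.42 + 16.95 = 152.37 million.
Unemployment rate = 16.95 / 152.37 = 11.12%.
Employment-population ratio = 135.42 / 271.57 = 49.87%.

Unemployment rate ≈ 11.12%; employment-population ratio ≈ 49.87%.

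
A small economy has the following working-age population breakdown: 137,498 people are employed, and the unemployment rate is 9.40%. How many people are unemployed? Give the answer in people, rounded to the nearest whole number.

Let U be the number unemployed. The labor force is E + U, and U/(E+U) = 0.0940.
So U = 0.0940 × 137,498 / (1 − 0.0940) = 12924.81 / 0.9060 ≈ 14,266.

About 14,266 are unemployed.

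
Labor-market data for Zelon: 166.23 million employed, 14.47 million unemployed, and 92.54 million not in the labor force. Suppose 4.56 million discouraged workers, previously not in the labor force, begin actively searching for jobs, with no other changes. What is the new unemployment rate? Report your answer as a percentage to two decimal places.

New unemployment rate ≈ 10.27%.

Initially, labor force = 166.23 + 14.47 = 180.70 million, so u = 14.47/180.70 = 8.01%.
After the change, unemployed and labor force both rise by 4.56 → E = 166.23, U = 19.03, labor force = 185.26 million.
New unemployment rate = 19.03 / 185.26 = 10.27%.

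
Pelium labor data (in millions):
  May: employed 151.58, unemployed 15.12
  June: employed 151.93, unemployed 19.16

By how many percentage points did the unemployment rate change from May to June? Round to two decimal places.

The unemployment rate changed by +2.13 percentage points.

May: labor force = 151.58 + 15.12 = 166.70; u = 15.12/166.70 = 9.07%.
June: labor force = 151.93 + 19.16 = 171.09; u = 19.16/171.09 = 11.20%.
Change = 11.20% − 9.07% = +2.13 pp.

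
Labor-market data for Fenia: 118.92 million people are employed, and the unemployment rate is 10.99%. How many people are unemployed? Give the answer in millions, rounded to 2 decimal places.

Let U be the number unemployed. The labor force is E + U, and U/(E+U) = 0.1099.
So U = 0.1099 × 118.92 / (1 − 0.1099) = 13.0693 / 0.8901 ≈ 14.68 million.

About 14.68 million are unemployed.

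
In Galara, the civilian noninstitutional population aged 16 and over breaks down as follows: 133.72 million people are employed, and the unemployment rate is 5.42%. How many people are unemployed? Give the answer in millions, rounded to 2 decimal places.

Let U be the number unemployed. The labor force is E + U, and U/(E+U) = 0.0542.
So U = 0.0542 × 133.72 / (1 − 0.0542) = 7.2476 / 0.9458 ≈ 7.66 million.

About 7.66 million are unemployed.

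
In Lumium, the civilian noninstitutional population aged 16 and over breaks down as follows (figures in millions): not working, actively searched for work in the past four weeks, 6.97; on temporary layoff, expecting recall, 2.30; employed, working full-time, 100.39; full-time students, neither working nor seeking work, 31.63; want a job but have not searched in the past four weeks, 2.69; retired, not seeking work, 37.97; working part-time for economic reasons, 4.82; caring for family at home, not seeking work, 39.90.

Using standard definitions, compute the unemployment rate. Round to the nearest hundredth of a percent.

Unemployment rate ≈ 8.10%.

Employed = 100.39 + 4.82 = 105.21 million (anyone who worked, including part-time for economic reasons, counts as employed).
Unemployed = 6.97 + 2.30 = 9.27 million (jobless and actively searching, or on temporary layoff).
Labor force = 105.21 + 9.27 = 114.48 million.
Unemployment rate = 9.27 / 114.48 = 8.10%.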